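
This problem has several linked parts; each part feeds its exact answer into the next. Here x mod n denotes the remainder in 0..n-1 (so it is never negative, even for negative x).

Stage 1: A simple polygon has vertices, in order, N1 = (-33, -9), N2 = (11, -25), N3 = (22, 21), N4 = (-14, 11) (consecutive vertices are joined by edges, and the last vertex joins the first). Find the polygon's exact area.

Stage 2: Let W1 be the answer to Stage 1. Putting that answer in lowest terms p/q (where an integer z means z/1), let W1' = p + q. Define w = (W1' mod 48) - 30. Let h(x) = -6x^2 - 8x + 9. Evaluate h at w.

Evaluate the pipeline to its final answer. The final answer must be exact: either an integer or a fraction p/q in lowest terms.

-311

Stage 1: cross terms: (-33*-25 - 11*-9)=924, (11*21 - 22*-25)=781, (22*11 - -14*21)=536, (-14*-9 - -33*11)=489; twice the area = |2730| = 2730; area = 1365; answer 1365
Stage 2: W1 = 1365; threaded value p + q = 1366; w = -8; -6*(-8)^2 - 8*(-8)^1 + 9 = (-384) + (64) + (9) = -311; answer -311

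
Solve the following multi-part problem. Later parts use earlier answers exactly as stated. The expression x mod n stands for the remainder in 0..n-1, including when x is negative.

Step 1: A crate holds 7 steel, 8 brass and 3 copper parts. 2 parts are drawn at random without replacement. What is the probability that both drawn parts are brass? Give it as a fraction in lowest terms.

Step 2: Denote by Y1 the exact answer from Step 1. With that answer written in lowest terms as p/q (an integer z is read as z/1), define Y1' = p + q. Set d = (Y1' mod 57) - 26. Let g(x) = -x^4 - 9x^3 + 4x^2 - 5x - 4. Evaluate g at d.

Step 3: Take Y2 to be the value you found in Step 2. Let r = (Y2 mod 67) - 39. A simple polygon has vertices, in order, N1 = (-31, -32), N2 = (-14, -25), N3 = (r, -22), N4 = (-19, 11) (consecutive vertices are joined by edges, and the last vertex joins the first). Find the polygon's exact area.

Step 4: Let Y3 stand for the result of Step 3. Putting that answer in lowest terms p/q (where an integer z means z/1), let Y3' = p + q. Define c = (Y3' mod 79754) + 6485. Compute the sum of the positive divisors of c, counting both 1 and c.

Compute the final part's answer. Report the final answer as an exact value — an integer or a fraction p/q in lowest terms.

Step 1: total draws C(18,2) = 153; favorable C(8,2) = 28; P = 28/153; answer 28/153
Step 2: Y1 = 28/153; threaded value p + q = 181; d = -16; -1*(-16)^4 - 9*(-16)^3 + 4*(-16)^2 - 5*(-16)^1 - 4 = (-65536) + (36864) + (1024) + (80) + (-4) = -27572; answer -27572
Step 3: Y2 = -27572; r = -7; cross terms: (-31*-25 - -14*-32)=327, (-14*-22 - -7*-25)=133, (-7*11 - -19*-22)=-495, (-19*-32 - -31*11)=949; twice the area = |914| = 914; area = 457; answer 457
Step 4: Y3 = 457; threaded value p + q = 458; c = 6943; 6943 = 53 * 131; sigma = (1 + 53) * (1 + 131) = 54 * 132 = 7128; answer 7128

7128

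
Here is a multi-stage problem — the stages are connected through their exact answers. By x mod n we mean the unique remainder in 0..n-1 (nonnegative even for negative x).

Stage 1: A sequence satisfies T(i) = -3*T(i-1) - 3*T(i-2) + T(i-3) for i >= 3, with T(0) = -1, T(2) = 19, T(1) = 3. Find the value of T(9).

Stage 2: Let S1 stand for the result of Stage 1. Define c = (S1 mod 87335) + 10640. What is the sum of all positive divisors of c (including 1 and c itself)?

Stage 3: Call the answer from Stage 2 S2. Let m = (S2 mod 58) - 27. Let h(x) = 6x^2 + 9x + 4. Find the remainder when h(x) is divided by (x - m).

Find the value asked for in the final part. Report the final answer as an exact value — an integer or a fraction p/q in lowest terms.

409

Stage 1: T(3) = -3*(19) - 3*(3) + 1*(-1) = -67; iterating: T(3)=-67, T(4)=147, T(5)=-221, T(6)=155, T(7)=345, T(8)=-1721, T(9)=4283; answer 4283
Stage 2: S1 = 4283; c = 14923; 14923 is prime, so its only divisors are 1 and 14923; sigma = 1 + 14923 = 14924; answer 14924
Stage 3: S2 = 14924; m = -9; remainder = value at the root: 6*(-9)^2 + 9*(-9)^1 + 4 = (486) + (-81) + (4) = 409; answer 409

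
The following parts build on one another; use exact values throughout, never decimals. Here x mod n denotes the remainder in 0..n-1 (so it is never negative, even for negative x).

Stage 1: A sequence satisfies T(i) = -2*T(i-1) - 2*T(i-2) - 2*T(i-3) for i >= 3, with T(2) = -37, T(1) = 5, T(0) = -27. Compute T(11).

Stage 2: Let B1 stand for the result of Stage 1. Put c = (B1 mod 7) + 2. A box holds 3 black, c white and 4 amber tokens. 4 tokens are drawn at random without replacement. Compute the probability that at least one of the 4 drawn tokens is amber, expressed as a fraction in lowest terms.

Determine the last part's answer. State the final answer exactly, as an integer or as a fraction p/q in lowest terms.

Stage 1: T(3) = -2*(-37) - 2*(5) - 2*(-27) = 118; iterating: T(3)=118, T(4)=-172, T(5)=182, T(6)=-256, T(7)=492, T(8)=-836, T(9)=1200, T(10)=-1712, T(11)=2696; answer 2696
Stage 2: B1 = 2696; c = 3; total draws C(10,4) = 210; complement C(6,4) = 15; favorable 210 - 15 = 195; P = 13/14; answer 13/14

13/14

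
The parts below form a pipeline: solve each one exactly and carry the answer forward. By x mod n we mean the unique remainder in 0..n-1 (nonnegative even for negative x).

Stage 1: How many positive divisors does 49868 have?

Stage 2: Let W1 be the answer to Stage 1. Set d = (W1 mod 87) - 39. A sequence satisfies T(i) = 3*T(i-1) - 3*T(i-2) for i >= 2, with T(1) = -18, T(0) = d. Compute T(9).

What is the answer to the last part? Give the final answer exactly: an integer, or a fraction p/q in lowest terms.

Stage 1: 49868 = 2^2 * 7 * 13 * 137; number of divisors = (2+1) * (1+1) * (1+1) * (1+1) = 24; answer 24
Stage 2: W1 = 24; d = -15; T(2) = 3*(-18) - 3*(-15) = -9; iterating: T(2)=-9, T(3)=27, T(4)=108, T(5)=243, T(6)=405, T(7)=486, T(8)=243, T(9)=-729; answer -729

-729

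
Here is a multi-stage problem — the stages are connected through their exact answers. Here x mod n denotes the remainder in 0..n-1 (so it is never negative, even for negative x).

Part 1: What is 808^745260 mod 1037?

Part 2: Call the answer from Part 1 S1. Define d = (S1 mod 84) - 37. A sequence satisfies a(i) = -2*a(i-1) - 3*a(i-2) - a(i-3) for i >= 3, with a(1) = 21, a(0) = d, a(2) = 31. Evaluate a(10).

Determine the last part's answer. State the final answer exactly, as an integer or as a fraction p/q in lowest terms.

Part 1: squarings mod 1037: 808^1=808, 808^2=591, 808^4=849, 808^8=86, 808^16=137, 808^32=103, 808^64=239, 808^128=86, 808^256=137, 808^512=103, 808^1024=239, 808^2048=86, 808^4096=137, 808^8192=103, 808^16384=239, 808^32768=86, 808^65536=137, 808^131072=103, 808^262144=239, 808^524288=86; 808^745260 = 808^4 * 808^8 * 808^32 * 808^256 * 808^512 * 808^1024 * 808^2048 * 808^4096 * 808^16384 * 808^65536 * 808^131072 * 808^524288 = 611 (mod 1037); answer 611
Part 2: S1 = 611; d = -14; a(3) = -2*(31) - 3*(21) - 1*(-14) = -111; iterating: a(3)=-111, a(4)=108, a(5)=86, a(6)=-385, a(7)=404, a(8)=261, a(9)=-1349, a(10)=1511; answer 1511

1511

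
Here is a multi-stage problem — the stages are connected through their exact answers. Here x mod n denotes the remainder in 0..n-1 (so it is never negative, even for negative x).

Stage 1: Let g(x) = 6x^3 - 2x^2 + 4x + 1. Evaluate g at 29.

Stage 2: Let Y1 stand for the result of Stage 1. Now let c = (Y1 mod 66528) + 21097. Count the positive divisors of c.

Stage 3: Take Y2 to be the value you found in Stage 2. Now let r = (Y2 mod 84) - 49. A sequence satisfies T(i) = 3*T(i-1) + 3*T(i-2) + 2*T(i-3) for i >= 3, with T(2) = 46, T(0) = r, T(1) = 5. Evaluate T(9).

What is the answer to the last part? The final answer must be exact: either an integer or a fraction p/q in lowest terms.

Stage 1: 6*(29)^3 - 2*(29)^2 + 4*(29)^1 + 1 = (146334) + (-1682) + (116) + (1) = 144769; answer 144769
Stage 2: Y1 = 144769; c = 32810; 32810 = 2 * 5 * 17 * 193; number of divisors = (1+1) * (1+1) * (1+1) * (1+1) = 16; answer 16
Stage 3: Y2 = 16; r = -33; T(3) = 3*(46) + 3*(5) + 2*(-33) = 87; iterating: T(3)=87, T(4)=409, T(5)=1580, T(6)=6141, T(7)=23981, T(8)=93526, T(9)=364803; answer 364803

364803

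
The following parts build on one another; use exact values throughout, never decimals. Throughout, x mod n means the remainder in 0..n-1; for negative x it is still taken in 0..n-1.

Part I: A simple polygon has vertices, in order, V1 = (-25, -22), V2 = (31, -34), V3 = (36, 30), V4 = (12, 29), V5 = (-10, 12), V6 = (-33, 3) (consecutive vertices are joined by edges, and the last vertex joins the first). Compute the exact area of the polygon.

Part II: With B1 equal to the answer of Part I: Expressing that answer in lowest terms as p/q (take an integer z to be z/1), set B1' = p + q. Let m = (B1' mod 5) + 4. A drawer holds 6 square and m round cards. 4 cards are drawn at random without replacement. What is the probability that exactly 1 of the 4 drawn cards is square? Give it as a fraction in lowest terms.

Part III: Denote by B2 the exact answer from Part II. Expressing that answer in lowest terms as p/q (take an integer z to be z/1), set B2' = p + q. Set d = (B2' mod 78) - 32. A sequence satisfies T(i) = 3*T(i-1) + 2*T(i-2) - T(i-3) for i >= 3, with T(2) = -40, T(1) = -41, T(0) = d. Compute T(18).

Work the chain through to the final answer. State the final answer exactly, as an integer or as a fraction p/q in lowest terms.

Part I: cross terms: (-25*-34 - 31*-22)=1532, (31*30 - 36*-34)=2154, (36*29 - 12*30)=684, (12*12 - -10*29)=434, (-10*3 - -33*12)=366, (-33*-22 - -25*3)=801; twice the area = |5971| = 5971; area = 5971/2; answer 5971/2
Part II: B1 = 5971/2; threaded value p + q = 5973; m = 7; total draws C(13,4) = 715; favorable C(6,1)*C(7,3) = 210; P = 42/143; answer 42/143
Part III: B2 = 42/143; threaded value p + q = 185; d = -3; T(3) = 3*(-40) + 2*(-41) - 1*(-3) = -199; iterating: T(3)=-199, T(4)=-636, T(5)=-2266, T(6)=-7871, T(7)=-27509, T(8)=-96003, T(9)=-335156, T(10)=-1169965, T(11)=-4084204, T(12)=-14257386, T(13)=-49770601, T(14)=-173742371, T(15)=-606510929, T(16)=-2117246928, T(17)=-7391020271, T(18)=-25801043740; answer -25801043740

-25801043740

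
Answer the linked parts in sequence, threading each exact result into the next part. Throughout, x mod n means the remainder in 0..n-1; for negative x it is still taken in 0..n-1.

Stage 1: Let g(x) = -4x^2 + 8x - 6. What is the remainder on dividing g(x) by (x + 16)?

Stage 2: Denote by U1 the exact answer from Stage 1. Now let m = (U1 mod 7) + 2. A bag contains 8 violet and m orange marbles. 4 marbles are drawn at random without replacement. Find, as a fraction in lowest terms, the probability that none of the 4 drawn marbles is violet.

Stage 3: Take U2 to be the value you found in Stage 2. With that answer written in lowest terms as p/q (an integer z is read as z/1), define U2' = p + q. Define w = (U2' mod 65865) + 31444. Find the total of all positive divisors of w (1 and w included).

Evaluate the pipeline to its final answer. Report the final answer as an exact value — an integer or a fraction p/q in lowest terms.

91056

Stage 1: remainder = value at the root: -4*(-16)^2 + 8*(-16)^1 - 6 = (-1024) + (-128) + (-6) = -1158; answer -1158
Stage 2: U1 = -1158; m = 6; total draws C(14,4) = 1001; favorable C(6,4) = 15; P = 15/1001; answer 15/1001
Stage 3: U2 = 15/1001; threaded value p + q = 1016; w = 32460; 32460 = 2^2 * 3 * 5 * 541; sigma = (1 + 2 + 4) * (1 + 3) * (1 + 5) * (1 + 541) = 7 * 4 * 6 * 542 = 91056; answer 91056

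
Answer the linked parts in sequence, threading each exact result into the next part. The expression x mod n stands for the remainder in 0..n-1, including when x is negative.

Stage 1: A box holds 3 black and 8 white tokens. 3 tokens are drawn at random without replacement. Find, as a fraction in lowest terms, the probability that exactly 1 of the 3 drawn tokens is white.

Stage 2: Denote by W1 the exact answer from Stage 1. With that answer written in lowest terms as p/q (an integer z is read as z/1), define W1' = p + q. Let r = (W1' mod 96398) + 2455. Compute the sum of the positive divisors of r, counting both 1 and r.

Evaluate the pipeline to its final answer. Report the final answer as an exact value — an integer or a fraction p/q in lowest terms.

3780

Stage 1: total draws C(11,3) = 165; favorable C(8,1)*C(3,2) = 24; P = 8/55; answer 8/55
Stage 2: W1 = 8/55; threaded value p + q = 63; r = 2518; 2518 = 2 * 1259; sigma = (1 + 2) * (1 + 1259) = 3 * 1260 = 3780; answer 3780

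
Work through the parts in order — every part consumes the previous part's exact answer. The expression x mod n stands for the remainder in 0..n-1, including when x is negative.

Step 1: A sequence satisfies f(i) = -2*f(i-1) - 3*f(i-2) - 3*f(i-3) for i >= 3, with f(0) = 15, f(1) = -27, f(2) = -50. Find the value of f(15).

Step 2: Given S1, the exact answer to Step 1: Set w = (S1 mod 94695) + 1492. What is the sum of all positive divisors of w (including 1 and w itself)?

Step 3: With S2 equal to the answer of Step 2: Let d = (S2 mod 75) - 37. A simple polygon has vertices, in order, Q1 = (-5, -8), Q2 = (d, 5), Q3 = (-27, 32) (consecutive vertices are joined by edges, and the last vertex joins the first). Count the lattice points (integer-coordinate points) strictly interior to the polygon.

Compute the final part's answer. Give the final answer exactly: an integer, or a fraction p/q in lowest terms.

882

Step 1: f(3) = -2*(-50) - 3*(-27) - 3*(15) = 136; iterating: f(3)=136, f(4)=-41, f(5)=-176, f(6)=67, f(7)=517, f(8)=-707, f(9)=-338, f(10)=1246, f(11)=643, f(12)=-4010, f(13)=2353, f(14)=5395, f(15)=-5819; answer -5819
Step 2: S1 = -5819; w = 90368; 90368 = 2^8 * 353; sigma = (1 + 2 + 4 + 8 + 16 + 32 + 64 + 128 + 256) * (1 + 353) = 511 * 354 = 180894; answer 180894
Step 3: S2 = 180894; d = 32; cross terms: (-5*5 - 32*-8)=231, (32*32 - -27*5)=1159, (-27*-8 - -5*32)=376; twice the area = |1766| = 1766; area = 883; boundary points = 1 + 1 + 2 = 4; strictly interior points = area - boundary/2 + 1 = 882; answer 882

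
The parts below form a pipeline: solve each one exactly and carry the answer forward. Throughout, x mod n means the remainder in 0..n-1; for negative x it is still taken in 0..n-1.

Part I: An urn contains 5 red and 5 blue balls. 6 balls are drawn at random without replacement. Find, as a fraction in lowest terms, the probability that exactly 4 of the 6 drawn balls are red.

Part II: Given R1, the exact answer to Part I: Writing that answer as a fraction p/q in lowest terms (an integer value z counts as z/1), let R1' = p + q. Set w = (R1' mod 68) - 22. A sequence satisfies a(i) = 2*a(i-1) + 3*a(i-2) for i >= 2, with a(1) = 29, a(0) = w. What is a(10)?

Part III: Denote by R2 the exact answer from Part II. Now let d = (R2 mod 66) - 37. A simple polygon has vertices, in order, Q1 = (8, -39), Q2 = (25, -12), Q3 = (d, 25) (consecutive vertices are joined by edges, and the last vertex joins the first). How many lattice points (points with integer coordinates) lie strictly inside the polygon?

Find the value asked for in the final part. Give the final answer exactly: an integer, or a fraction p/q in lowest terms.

Part I: total draws C(10,6) = 210; favorable C(5,4)*C(5,2) = 50; P = 5/21; answer 5/21
Part II: R1 = 5/21; threaded value p + q = 26; w = 4; a(2) = 2*(29) + 3*(4) = 70; iterating: a(2)=70, a(3)=227, a(4)=664, a(5)=2009, a(6)=6010, a(7)=18047, a(8)=54124, a(9)=162389, a(10)=487150; answer 487150
Part III: R2 = 487150; d = -33; cross terms: (8*-12 - 25*-39)=879, (25*25 - -33*-12)=229, (-33*-39 - 8*25)=1087; twice the area = |2195| = 2195; area = 2195/2; boundary points = 1 + 1 + 1 = 3; strictly interior points = area - boundary/2 + 1 = 1097; answer 1097

1097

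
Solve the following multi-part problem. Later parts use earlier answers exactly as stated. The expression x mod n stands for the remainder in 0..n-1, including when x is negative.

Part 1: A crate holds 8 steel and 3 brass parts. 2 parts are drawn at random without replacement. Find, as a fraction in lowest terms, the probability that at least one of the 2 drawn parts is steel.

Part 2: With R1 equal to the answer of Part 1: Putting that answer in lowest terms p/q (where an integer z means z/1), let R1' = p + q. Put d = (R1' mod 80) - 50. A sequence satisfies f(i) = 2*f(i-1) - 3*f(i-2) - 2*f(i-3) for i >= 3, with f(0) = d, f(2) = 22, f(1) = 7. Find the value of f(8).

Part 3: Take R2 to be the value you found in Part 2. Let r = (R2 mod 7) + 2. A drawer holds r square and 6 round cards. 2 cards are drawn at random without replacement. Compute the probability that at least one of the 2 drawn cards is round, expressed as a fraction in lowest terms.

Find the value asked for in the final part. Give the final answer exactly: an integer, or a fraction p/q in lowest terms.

Part 1: total draws C(11,2) = 55; complement C(3,2) = 3; favorable 55 - 3 = 52; P = 52/55; answer 52/55
Part 2: R1 = 52/55; threaded value p + q = 107; d = -23; f(3) = 2*(22) - 3*(7) - 2*(-23) = 69; iterating: f(3)=69, f(4)=58, f(5)=-135, f(6)=-582, f(7)=-875, f(8)=266; answer 266
Part 3: R2 = 266; r = 2; total draws C(8,2) = 28; complement C(2,2) = 1; favorable 28 - 1 = 27; P = 27/28; answer 27/28

27/28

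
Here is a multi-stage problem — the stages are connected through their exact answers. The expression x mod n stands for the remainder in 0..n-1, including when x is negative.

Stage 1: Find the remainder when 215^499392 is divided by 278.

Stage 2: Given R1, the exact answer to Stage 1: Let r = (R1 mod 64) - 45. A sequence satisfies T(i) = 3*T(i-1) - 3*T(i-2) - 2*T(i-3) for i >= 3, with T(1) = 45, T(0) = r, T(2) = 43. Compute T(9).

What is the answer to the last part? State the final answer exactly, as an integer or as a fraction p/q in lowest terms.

2906

Stage 1: squarings mod 278: 215^1=215, 215^2=77, 215^4=91, 215^8=219, 215^16=145, 215^32=175, 215^64=45, 215^128=79, 215^256=125, 215^512=57, 215^1024=191, 215^2048=63, 215^4096=77, 215^8192=91, 215^16384=219, 215^32768=145, 215^65536=175, 215^131072=45, 215^262144=79; 215^499392 = 215^64 * 215^128 * 215^512 * 215^1024 * 215^2048 * 215^4096 * 215^32768 * 215^65536 * 215^131072 * 215^262144 = 145 (mod 278); answer 145
Stage 2: R1 = 145; r = -28; T(3) = 3*(43) - 3*(45) - 2*(-28) = 50; iterating: T(3)=50, T(4)=-69, T(5)=-443, T(6)=-1222, T(7)=-2199, T(8)=-2045, T(9)=2906; answer 2906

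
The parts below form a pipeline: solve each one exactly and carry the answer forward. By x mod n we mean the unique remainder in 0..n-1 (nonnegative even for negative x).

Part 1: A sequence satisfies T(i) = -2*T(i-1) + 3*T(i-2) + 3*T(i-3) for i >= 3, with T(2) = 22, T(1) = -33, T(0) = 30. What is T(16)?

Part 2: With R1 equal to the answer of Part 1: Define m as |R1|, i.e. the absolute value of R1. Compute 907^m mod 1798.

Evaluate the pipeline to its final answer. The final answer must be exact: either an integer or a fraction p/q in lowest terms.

Part 1: T(3) = -2*(22) + 3*(-33) + 3*(30) = -53; iterating: T(3)=-53, T(4)=73, T(5)=-239, T(6)=538, T(7)=-1574, T(8)=4045, T(9)=-11198, T(10)=29809, T(11)=-81077, T(12)=217987, T(13)=-589778, T(14)=1590286, T(15)=-4295945, T(16)=11593414; answer 11593414
Part 2: R1 = 11593414; m = 11593414; squarings mod 1798: 907^1=907, 907^2=963, 907^4=1399, 907^8=977, 907^16=1589, 907^32=529, 907^64=1151, 907^128=1473, 907^256=1341, 907^512=281, 907^1024=1647, 907^2048=1225, 907^4096=1093, 907^8192=777, 907^16384=1399, 907^32768=977, 907^65536=1589, 907^131072=529, 907^262144=1151, 907^524288=1473, 907^1048576=1341, 907^2097152=281, 907^4194304=1647, 907^8388608=1225; 907^11593414 = 907^2 * 907^4 * 907^64 * 907^128 * 907^512 * 907^1024 * 907^8192 * 907^16384 * 907^32768 * 907^1048576 * 907^2097152 * 907^8388608 = 1275 (mod 1798); answer 1275

1275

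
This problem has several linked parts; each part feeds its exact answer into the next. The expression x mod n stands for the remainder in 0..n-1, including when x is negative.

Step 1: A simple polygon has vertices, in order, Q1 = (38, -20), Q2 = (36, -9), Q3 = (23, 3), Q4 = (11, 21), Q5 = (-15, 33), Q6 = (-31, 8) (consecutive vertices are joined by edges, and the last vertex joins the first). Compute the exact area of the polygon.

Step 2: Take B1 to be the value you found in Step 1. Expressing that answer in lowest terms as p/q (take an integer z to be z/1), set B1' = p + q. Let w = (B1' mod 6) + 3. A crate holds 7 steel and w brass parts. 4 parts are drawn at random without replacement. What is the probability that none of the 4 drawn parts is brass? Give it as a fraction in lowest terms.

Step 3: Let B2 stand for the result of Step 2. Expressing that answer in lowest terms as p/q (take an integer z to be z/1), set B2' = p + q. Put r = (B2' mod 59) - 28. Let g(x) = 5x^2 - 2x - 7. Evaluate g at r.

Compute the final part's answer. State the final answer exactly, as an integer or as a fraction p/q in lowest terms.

65

Step 1: cross terms: (38*-9 - 36*-20)=378, (36*3 - 23*-9)=315, (23*21 - 11*3)=450, (11*33 - -15*21)=678, (-15*8 - -31*33)=903, (-31*-20 - 38*8)=316; twice the area = |3040| = 3040; area = 1520; answer 1520
Step 2: B1 = 1520; threaded value p + q = 1521; w = 6; total draws C(13,4) = 715; favorable C(7,4) = 35; P = 7/143; answer 7/143
Step 3: B2 = 7/143; threaded value p + q = 150; r = 4; 5*(4)^2 - 2*(4)^1 - 7 = (80) + (-8) + (-7) = 65; answer 65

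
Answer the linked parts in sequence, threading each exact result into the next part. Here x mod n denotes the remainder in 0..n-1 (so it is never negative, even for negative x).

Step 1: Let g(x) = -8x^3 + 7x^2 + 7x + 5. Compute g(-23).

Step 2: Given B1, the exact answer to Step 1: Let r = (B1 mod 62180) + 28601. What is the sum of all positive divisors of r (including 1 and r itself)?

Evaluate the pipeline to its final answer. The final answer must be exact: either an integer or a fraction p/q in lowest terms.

129600

Step 1: -8*(-23)^3 + 7*(-23)^2 + 7*(-23)^1 + 5 = (97336) + (3703) + (-161) + (5) = 100883; answer 100883
Step 2: B1 = 100883; r = 67304; 67304 = 2^3 * 47 * 179; sigma = (1 + 2 + 4 + 8) * (1 + 47) * (1 + 179) = 15 * 48 * 180 = 129600; answer 129600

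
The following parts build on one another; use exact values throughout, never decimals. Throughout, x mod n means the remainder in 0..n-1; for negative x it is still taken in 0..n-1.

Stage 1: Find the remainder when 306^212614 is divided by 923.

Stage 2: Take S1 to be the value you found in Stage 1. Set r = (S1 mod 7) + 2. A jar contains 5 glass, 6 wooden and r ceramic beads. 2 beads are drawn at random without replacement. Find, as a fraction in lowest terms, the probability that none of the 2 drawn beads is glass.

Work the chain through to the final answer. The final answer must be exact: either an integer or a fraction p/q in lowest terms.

36/91

Stage 1: squarings mod 923: 306^1=306, 306^2=413, 306^4=737, 306^8=445, 306^16=503, 306^32=107, 306^64=373, 306^128=679, 306^256=464, 306^512=237, 306^1024=789, 306^2048=419, 306^4096=191, 306^8192=484, 306^16384=737, 306^32768=445, 306^65536=503, 306^131072=107; 306^212614 = 306^2 * 306^4 * 306^128 * 306^512 * 306^1024 * 306^2048 * 306^4096 * 306^8192 * 306^65536 * 306^131072 = 43 (mod 923); answer 43
Stage 2: S1 = 43; r = 3; total draws C(14,2) = 91; favorable C(9,2) = 36; P = 36/91; answer 36/91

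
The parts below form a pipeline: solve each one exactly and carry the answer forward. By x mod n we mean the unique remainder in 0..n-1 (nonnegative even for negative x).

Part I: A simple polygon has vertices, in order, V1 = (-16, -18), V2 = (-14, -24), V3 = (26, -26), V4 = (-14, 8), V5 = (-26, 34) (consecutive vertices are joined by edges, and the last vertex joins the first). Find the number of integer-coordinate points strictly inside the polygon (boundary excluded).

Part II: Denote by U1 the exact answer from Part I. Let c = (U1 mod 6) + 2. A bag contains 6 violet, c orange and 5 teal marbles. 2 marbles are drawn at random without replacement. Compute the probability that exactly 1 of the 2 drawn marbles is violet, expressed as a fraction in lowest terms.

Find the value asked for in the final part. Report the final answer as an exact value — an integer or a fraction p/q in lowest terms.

33/68

Part I: cross terms: (-16*-24 - -14*-18)=132, (-14*-26 - 26*-24)=988, (26*8 - -14*-26)=-156, (-14*34 - -26*8)=-268, (-26*-18 - -16*34)=1012; twice the area = |1708| = 1708; area = 854; boundary points = 2 + 2 + 2 + 2 + 2 = 10; strictly interior points = area - boundary/2 + 1 = 850; answer 850
Part II: U1 = 850; c = 6; total draws C(17,2) = 136; favorable C(6,1)*C(11,1) = 66; P = 33/68; answer 33/68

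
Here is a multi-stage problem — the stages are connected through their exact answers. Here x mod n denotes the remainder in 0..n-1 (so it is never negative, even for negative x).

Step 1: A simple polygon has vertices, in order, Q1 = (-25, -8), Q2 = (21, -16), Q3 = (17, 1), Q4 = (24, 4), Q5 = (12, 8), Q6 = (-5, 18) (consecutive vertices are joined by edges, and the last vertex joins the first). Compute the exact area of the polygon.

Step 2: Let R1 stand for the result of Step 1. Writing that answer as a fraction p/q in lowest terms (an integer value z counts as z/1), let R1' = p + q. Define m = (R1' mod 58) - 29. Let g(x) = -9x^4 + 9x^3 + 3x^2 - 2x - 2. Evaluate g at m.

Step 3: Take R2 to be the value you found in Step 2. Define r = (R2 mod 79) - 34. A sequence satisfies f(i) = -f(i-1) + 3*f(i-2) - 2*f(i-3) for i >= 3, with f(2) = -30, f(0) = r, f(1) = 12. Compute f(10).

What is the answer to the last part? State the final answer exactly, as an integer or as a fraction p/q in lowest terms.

-22930

Step 1: cross terms: (-25*-16 - 21*-8)=568, (21*1 - 17*-16)=293, (17*4 - 24*1)=44, (24*8 - 12*4)=144, (12*18 - -5*8)=256, (-5*-8 - -25*18)=490; twice the area = |1795| = 1795; area = 1795/2; answer 1795/2
Step 2: R1 = 1795/2; threaded value p + q = 1797; m = 28; -9*(28)^4 + 9*(28)^3 + 3*(28)^2 - 2*(28)^1 - 2 = (-5531904) + (197568) + (2352) + (-56) + (-2) = -5332042; answer -5332042
Step 3: R2 = -5332042; r = 29; f(3) = -1*(-30) + 3*(12) - 2*(29) = 8; iterating: f(3)=8, f(4)=-122, f(5)=206, f(6)=-588, f(7)=1450, f(8)=-3626, f(9)=9152, f(10)=-22930; answer -22930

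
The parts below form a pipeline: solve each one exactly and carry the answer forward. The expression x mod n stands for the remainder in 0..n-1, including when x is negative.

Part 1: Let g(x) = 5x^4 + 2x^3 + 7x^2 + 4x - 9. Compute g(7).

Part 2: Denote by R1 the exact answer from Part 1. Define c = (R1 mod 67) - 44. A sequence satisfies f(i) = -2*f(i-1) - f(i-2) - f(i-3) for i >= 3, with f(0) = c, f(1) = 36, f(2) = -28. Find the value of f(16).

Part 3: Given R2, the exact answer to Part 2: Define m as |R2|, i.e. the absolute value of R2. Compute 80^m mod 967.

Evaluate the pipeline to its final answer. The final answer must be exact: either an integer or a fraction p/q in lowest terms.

724

Part 1: 5*(7)^4 + 2*(7)^3 + 7*(7)^2 + 4*(7)^1 - 9 = (12005) + (686) + (343) + (28) + (-9) = 13053; answer 13053
Part 2: R1 = 13053; c = 11; f(3) = -2*(-28) - 1*(36) - 1*(11) = 9; iterating: f(3)=9, f(4)=-26, f(5)=71, f(6)=-125, f(7)=205, f(8)=-356, f(9)=632, f(10)=-1113, f(11)=1950, f(12)=-3419, f(13)=6001, f(14)=-10533, f(15)=18484, f(16)=-32436; answer -32436
Part 3: R2 = -32436; m = 32436; squarings mod 967: 80^1=80, 80^2=598, 80^4=781, 80^8=751, 80^16=240, 80^32=547, 80^64=406, 80^128=446, 80^256=681, 80^512=568, 80^1024=613, 80^2048=573, 80^4096=516, 80^8192=331, 80^16384=290; 80^32436 = 80^4 * 80^16 * 80^32 * 80^128 * 80^512 * 80^1024 * 80^2048 * 80^4096 * 80^8192 * 80^16384 = 724 (mod 967); answer 724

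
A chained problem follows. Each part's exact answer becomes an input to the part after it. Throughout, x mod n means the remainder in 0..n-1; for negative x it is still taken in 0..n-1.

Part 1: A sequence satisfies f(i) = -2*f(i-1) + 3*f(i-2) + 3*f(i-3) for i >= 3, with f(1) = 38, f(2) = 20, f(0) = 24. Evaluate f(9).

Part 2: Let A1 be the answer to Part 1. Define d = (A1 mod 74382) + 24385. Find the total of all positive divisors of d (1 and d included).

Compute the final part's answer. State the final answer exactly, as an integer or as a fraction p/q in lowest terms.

Part 1: f(3) = -2*(20) + 3*(38) + 3*(24) = 146; iterating: f(3)=146, f(4)=-118, f(5)=734, f(6)=-1384, f(7)=4616, f(8)=-11182, f(9)=32060; answer 32060
Part 2: A1 = 32060; d = 56445; 56445 = 3 * 5 * 53 * 71; sigma = (1 + 3) * (1 + 5) * (1 + 53) * (1 + 71) = 4 * 6 * 54 * 72 = 93312; answer 93312

93312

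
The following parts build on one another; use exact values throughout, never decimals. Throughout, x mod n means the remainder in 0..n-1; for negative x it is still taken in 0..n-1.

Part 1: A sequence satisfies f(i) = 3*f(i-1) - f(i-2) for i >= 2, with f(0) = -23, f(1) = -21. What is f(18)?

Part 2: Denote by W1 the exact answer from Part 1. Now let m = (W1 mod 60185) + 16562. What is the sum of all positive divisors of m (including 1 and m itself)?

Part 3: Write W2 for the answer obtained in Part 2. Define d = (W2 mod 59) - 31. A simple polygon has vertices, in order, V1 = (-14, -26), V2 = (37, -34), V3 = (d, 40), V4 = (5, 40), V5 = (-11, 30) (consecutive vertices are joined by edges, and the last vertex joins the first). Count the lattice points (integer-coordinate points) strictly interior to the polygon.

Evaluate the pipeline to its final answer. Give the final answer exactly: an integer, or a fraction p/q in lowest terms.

2774

Part 1: f(2) = 3*(-21) - 1*(-23) = -40; iterating: f(2)=-40, f(3)=-99, f(4)=-257, f(5)=-672, f(6)=-1759, f(7)=-4605, f(8)=-12056, f(9)=-31563, f(10)=-82633, f(11)=-216336, f(12)=-566375, f(13)=-1482789, f(14)=-3881992, f(15)=-10163187, f(16)=-26607569, f(17)=-69659520, f(18)=-182370991; answer -182370991
Part 2: W1 = -182370991; m = 66306; 66306 = 2 * 3 * 43 * 257; sigma = (1 + 2) * (1 + 3) * (1 + 43) * (1 + 257) = 3 * 4 * 44 * 258 = 136224; answer 136224
Part 3: W2 = 136224; d = 21; cross terms: (-14*-34 - 37*-26)=1438, (37*40 - 21*-34)=2194, (21*40 - 5*40)=640, (5*30 - -11*40)=590, (-11*-26 - -14*30)=706; twice the area = |5568| = 5568; area = 2784; boundary points = 1 + 2 + 16 + 2 + 1 = 22; strictly interior points = area - boundary/2 + 1 = 2774; answer 2774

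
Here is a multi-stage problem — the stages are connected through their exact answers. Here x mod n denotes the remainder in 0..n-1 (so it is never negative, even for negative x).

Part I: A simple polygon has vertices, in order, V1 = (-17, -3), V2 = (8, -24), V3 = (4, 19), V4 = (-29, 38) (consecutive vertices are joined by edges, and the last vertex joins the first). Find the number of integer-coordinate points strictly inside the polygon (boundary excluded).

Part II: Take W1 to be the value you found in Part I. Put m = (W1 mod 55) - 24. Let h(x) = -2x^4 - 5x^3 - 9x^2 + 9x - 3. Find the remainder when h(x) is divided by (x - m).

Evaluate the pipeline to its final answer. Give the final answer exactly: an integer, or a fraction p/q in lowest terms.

-34239

Part I: cross terms: (-17*-24 - 8*-3)=432, (8*19 - 4*-24)=248, (4*38 - -29*19)=703, (-29*-3 - -17*38)=733; twice the area = |2116| = 2116; area = 1058; boundary points = 1 + 1 + 1 + 1 = 4; strictly interior points = area - boundary/2 + 1 = 1057; answer 1057
Part II: W1 = 1057; m = -12; remainder = value at the root: -2*(-12)^4 - 5*(-12)^3 - 9*(-12)^2 + 9*(-12)^1 - 3 = (-41472) + (8640) + (-1296) + (-108) + (-3) = -34239; answer -34239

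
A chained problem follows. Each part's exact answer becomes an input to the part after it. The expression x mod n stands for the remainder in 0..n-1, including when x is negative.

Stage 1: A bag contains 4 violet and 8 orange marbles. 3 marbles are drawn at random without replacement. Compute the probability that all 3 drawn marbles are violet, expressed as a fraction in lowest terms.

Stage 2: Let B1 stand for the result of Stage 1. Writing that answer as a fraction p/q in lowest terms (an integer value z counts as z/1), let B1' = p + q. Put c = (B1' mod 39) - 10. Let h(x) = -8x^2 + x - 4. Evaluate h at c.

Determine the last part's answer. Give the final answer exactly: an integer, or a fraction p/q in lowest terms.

-389

Stage 1: total draws C(12,3) = 220; favorable C(4,3) = 4; P = 1/55; answer 1/55
Stage 2: B1 = 1/55; threaded value p + q = 56; c = 7; -8*(7)^2 + 1*(7)^1 - 4 = (-392) + (7) + (-4) = -389; answer -389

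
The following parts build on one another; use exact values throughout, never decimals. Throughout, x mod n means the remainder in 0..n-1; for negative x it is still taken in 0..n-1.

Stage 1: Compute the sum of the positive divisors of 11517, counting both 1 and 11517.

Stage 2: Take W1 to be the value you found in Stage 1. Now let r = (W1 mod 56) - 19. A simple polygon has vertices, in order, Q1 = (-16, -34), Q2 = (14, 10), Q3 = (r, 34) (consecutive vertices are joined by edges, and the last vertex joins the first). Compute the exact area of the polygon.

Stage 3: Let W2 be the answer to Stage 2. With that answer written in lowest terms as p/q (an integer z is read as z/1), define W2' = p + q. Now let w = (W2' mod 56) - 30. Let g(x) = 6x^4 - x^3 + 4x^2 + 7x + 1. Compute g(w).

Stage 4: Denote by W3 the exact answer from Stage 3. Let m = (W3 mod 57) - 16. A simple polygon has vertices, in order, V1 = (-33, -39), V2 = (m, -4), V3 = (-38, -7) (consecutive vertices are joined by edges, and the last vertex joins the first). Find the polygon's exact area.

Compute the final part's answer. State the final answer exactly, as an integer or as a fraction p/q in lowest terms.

1359/2

Stage 1: 11517 = 3 * 11 * 349; sigma = (1 + 3) * (1 + 11) * (1 + 349) = 4 * 12 * 350 = 16800; answer 16800
Stage 2: W1 = 16800; r = -19; cross terms: (-16*10 - 14*-34)=316, (14*34 - -19*10)=666, (-19*-34 - -16*34)=1190; twice the area = |2172| = 2172; area = 1086; answer 1086
Stage 3: W2 = 1086; threaded value p + q = 1087; w = -7; 6*(-7)^4 - 1*(-7)^3 + 4*(-7)^2 + 7*(-7)^1 + 1 = (14406) + (343) + (196) + (-49) + (1) = 14897; answer 14897
Stage 4: W3 = 14897; m = 4; cross terms: (-33*-4 - 4*-39)=288, (4*-7 - -38*-4)=-180, (-38*-39 - -33*-7)=1251; twice the area = |1359| = 1359; area = 1359/2; answer 1359/2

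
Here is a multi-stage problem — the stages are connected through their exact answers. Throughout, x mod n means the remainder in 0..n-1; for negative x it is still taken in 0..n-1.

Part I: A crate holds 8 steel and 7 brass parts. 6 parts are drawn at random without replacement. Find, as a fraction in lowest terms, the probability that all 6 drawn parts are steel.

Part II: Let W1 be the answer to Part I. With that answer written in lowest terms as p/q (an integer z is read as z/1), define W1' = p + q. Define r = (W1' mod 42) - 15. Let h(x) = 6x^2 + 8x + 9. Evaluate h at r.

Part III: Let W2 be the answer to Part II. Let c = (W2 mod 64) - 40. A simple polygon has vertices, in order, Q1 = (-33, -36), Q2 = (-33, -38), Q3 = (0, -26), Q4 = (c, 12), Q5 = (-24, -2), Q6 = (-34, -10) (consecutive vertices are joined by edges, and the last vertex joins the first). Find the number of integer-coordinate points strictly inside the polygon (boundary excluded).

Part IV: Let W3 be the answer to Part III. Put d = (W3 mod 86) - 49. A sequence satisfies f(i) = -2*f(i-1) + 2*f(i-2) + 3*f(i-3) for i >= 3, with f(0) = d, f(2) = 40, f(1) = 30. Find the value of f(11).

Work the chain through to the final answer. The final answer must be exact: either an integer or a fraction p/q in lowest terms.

Part I: total draws C(15,6) = 5005; favorable C(8,6) = 28; P = 4/715; answer 4/715
Part II: W1 = 4/715; threaded value p + q = 719; r = -10; 6*(-10)^2 + 8*(-10)^1 + 9 = (600) + (-80) + (9) = 529; answer 529
Part III: W2 = 529; c = -23; cross terms: (-33*-38 - -33*-36)=66, (-33*-26 - 0*-38)=858, (0*12 - -23*-26)=-598, (-23*-2 - -24*12)=334, (-24*-10 - -34*-2)=172, (-34*-36 - -33*-10)=894; twice the area = |1726| = 1726; area = 863; boundary points = 2 + 3 + 1 + 1 + 2 + 1 = 10; strictly interior points = area - boundary/2 + 1 = 859; answer 859
Part IV: W3 = 859; d = 36; f(3) = -2*(40) + 2*(30) + 3*(36) = 88; iterating: f(3)=88, f(4)=-6, f(5)=308, f(6)=-364, f(7)=1326, f(8)=-2456, f(9)=6472, f(10)=-13878, f(11)=33332; answer 33332

33332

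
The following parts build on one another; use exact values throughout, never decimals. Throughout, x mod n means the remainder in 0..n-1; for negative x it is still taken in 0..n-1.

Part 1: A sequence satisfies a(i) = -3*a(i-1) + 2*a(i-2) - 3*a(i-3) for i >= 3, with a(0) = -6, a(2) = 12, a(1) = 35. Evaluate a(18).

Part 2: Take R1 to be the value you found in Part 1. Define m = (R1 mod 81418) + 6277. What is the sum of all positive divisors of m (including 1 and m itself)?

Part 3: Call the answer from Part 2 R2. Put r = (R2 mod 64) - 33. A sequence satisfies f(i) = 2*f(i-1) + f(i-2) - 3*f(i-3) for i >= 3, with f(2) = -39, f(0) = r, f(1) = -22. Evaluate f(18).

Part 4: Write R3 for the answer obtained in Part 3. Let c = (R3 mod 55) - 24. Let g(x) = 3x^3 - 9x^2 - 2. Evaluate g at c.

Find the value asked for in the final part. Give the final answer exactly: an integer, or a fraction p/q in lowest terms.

Part 1: a(3) = -3*(12) + 2*(35) - 3*(-6) = 52; iterating: a(3)=52, a(4)=-237, a(5)=779, a(6)=-2967, a(7)=11170, a(8)=-41781, a(9)=156584, a(10)=-586824, a(11)=2198983, a(12)=-8240349, a(13)=30879485, a(14)=-115716102, a(15)=433628323, a(16)=-1624955628, a(17)=6089271836, a(18)=-22818611733; answer -22818611733
Part 2: R1 = -22818611733; m = 10314; 10314 = 2 * 3^3 * 191; sigma = (1 + 2) * (1 + 3 + 9 + 27) * (1 + 191) = 3 * 40 * 192 = 23040; answer 23040
Part 3: R2 = 23040; r = -33; f(3) = 2*(-39) + 1*(-22) - 3*(-33) = -1; iterating: f(3)=-1, f(4)=25, f(5)=166, f(6)=360, f(7)=811, f(8)=1484, f(9)=2699, f(10)=4449, f(11)=7145, f(12)=10642, f(13)=15082, f(14)=19371, f(15)=21898, f(16)=17921, f(17)=-373, f(18)=-48519; answer -48519
Part 4: R3 = -48519; c = 22; 3*(22)^3 - 9*(22)^2 - 2 = (31944) + (-4356) + (-2) = 27586; answer 27586

27586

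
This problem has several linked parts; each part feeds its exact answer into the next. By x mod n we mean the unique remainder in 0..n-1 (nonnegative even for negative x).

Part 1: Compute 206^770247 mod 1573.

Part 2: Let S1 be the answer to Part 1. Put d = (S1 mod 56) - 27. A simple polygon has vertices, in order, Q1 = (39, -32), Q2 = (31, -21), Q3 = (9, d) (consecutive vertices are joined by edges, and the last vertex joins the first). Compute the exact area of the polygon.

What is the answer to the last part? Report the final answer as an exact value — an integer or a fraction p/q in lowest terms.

Part 1: squarings mod 1573: 206^1=206, 206^2=1538, 206^4=1225, 206^8=1556, 206^16=289, 206^32=152, 206^64=1082, 206^128=412, 206^256=1433, 206^512=724, 206^1024=367, 206^2048=984, 206^4096=861, 206^8192=438, 206^16384=1511, 206^32768=698, 206^65536=1147, 206^131072=581, 206^262144=939, 206^524288=841; 206^770247 = 206^1 * 206^2 * 206^4 * 206^64 * 206^128 * 206^16384 * 206^32768 * 206^65536 * 206^131072 * 206^524288 = 343 (mod 1573); answer 343
Part 2: S1 = 343; d = -20; cross terms: (39*-21 - 31*-32)=173, (31*-20 - 9*-21)=-431, (9*-32 - 39*-20)=492; twice the area = |234| = 234; area = 117; answer 117

117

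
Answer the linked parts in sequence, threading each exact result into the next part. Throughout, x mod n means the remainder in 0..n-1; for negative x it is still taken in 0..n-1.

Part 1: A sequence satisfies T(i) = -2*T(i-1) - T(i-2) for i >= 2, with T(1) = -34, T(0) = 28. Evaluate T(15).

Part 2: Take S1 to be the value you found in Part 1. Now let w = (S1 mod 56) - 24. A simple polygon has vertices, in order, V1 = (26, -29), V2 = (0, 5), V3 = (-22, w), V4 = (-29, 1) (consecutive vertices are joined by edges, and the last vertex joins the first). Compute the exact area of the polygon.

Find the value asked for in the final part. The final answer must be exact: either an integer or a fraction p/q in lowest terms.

1787/2

Part 1: T(2) = -2*(-34) - 1*(28) = 40; iterating: T(2)=40, T(3)=-46, T(4)=52, T(5)=-58, T(6)=64, T(7)=-70, T(8)=76, T(9)=-82, T(10)=88, T(11)=-94, T(12)=100, T(13)=-106, T(14)=112, T(15)=-118; answer -118
Part 2: S1 = -118; w = 26; cross terms: (26*5 - 0*-29)=130, (0*26 - -22*5)=110, (-22*1 - -29*26)=732, (-29*-29 - 26*1)=815; twice the area = |1787| = 1787; area = 1787/2; answer 1787/2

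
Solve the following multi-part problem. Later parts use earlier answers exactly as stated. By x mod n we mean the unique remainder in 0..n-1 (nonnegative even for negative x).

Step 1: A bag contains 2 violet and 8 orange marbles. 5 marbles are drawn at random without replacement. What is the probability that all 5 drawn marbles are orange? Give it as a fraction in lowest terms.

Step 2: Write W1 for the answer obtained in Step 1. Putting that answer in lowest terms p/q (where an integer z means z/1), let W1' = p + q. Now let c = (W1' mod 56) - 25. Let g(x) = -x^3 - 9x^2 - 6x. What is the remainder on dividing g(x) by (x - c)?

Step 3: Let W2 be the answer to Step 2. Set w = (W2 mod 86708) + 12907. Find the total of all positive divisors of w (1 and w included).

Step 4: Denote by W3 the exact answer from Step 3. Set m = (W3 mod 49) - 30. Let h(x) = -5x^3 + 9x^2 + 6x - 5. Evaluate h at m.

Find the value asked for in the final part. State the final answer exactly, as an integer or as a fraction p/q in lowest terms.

Step 1: total draws C(10,5) = 252; favorable C(8,5) = 56; P = 2/9; answer 2/9
Step 2: W1 = 2/9; threaded value p + q = 11; c = -14; remainder = value at the root: -1*(-14)^3 - 9*(-14)^2 - 6*(-14)^1 = (2744) + (-1764) + (84) = 1064; answer 1064
Step 3: W2 = 1064; w = 13971; 13971 = 3 * 4657; sigma = (1 + 3) * (1 + 4657) = 4 * 4658 = 18632; answer 18632
Step 4: W3 = 18632; m = -18; -5*(-18)^3 + 9*(-18)^2 + 6*(-18)^1 - 5 = (29160) + (2916) + (-108) + (-5) = 31963; answer 31963

31963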